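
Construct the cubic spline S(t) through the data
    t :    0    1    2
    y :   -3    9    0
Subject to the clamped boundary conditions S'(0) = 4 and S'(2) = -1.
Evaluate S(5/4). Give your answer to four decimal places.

7.8516

With m_i denoting the second derivative at x_i, h_i = 1, 1, and Δ_i = (y_(i+1) − y_i)/h_i = 12, -9:
  1·m_0 + 4·m_1 + 1·m_2 = 6(Δ_1 - Δ_0) = -126
Clamped end conditions give two more equations: 2h_0·m_0 + h_0·m_1 = 6(Δ_0 - S'(0)) = 48 and h_1·m_1 + 2h_1·m_2 = 6(S'(2) - Δ_1) = 48.
Forward elimination and back-substitution give m_0 = 53, m_1 = -58, m_2 = 53.
On [1, 2], S(t) = 9 + 3/2·(t - 1) - 29·(t - 1)² + 37/2·(t - 1)³.
With (t - 1) = 1/4: S(5/4) = 1005/128.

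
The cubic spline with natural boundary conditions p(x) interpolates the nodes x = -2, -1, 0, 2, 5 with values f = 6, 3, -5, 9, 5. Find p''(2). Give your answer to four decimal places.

Write σ_i for p''(x_i). With h_i = 1, 1, 2, 3 and divided differences Δ_i = -3, -8, 7, -4/3, the continuity of p' gives the tridiagonal system
  1·σ_0 + 4·σ_1 + 1·σ_2 = 6(Δ_1 - Δ_0) = -30
  1·σ_1 + 6·σ_2 + 2·σ_3 = 6(Δ_2 - Δ_1) = 90
  2·σ_2 + 10·σ_3 + 3·σ_4 = 6(Δ_3 - Δ_2) = -50
Natural end conditions: σ_0 = σ_4 = 0.
Solving the tridiagonal system: σ_0 = 0, σ_1 = -1340/107, σ_2 = 2150/107, σ_3 = -965/107, σ_4 = 0.

-9.0187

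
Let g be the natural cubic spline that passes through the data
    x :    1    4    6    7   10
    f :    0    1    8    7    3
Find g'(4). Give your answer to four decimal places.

3.3493

Write σ_i for g''(x_i). With h_i = 3, 2, 1, 3 and divided differences Δ_i = 1/3, 7/2, -1, -4/3, the continuity of g' gives the tridiagonal system
  3·σ_0 + 10·σ_1 + 2·σ_2 = 6(Δ_1 - Δ_0) = 19
  2·σ_1 + 6·σ_2 + 1·σ_3 = 6(Δ_2 - Δ_1) = -27
  1·σ_2 + 8·σ_3 + 3·σ_4 = 6(Δ_3 - Δ_2) = -2
Natural end conditions: σ_0 = σ_4 = 0.
Hence σ_0 = 0, σ_1 = 1321/438, σ_2 = -1222/219, σ_3 = 98/219, σ_4 = 0.
On [4, 6], g'(x) = b_1 + 2c_1·(x - 4) + 3d_1·(x - 4)² with b_1 = Δ_1 - h_1(2σ_1 + σ_2)/6 = 489/146, c_1 = σ_1/2 = 1321/876, d_1 = (σ_2 - σ_1)/(6h_1) = -1255/1752. So g'(4) = 489/146.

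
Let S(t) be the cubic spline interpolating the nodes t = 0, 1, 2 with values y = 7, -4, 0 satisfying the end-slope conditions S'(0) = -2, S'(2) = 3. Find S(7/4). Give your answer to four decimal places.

With M_i denoting the second derivative at x_i, h_i = 1, 1, and Δ_i = (y_(i+1) − y_i)/h_i = -11, 4:
  1·M_0 + 4·M_1 + 1·M_2 = 6(Δ_1 - Δ_0) = 90
Clamped end conditions give two more equations: 2h_0·M_0 + h_0·M_1 = 6(Δ_0 - S'(0)) = -54 and h_1·M_1 + 2h_1·M_2 = 6(S'(2) - Δ_1) = -6.
Solving the tridiagonal system: M_0 = -47, M_1 = 40, M_2 = -23.
On [1, 2], S(t) = -4 - 11/2·(t - 1) + 20·(t - 1)² - 21/2·(t - 1)³.
With (t - 1) = 3/4: S(7/4) = -167/128.

-1.3047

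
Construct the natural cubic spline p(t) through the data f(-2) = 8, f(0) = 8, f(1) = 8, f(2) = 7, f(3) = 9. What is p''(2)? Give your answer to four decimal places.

With σ_i denoting the second derivative at x_i, h_i = 2, 1, 1, 1, and Δ_i = (y_(i+1) − y_i)/h_i = 0, 0, -1, 2:
  2·σ_0 + 6·σ_1 + 1·σ_2 = 6(Δ_1 - Δ_0) = 0
  1·σ_1 + 4·σ_2 + 1·σ_3 = 6(Δ_2 - Δ_1) = -6
  1·σ_2 + 4·σ_3 + 1·σ_4 = 6(Δ_3 - Δ_2) = 18
Natural end conditions: σ_0 = σ_4 = 0.
Hence σ_0 = 0, σ_1 = 21/43, σ_2 = -126/43, σ_3 = 225/43, σ_4 = 0.

5.2326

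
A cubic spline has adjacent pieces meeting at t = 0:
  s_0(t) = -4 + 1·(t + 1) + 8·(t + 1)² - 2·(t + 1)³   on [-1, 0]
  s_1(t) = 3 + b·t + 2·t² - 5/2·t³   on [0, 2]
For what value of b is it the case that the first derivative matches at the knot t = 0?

s_0'(t) = 1 + 16·(t + 1) - 6·(t + 1)², so s_0'(0) = 11. On the right, s_1'(0) = b, so b = 11.

11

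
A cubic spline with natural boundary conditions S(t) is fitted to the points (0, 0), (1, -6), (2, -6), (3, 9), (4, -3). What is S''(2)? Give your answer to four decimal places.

34.7143

Let M_i = S''(x_i). Step sizes h_i = 1, 1, 1, 1; slopes of the chords Δ_i = (y_(i+1) - y_i)/h_i = -6, 0, 15, -12.
  1·M_0 + 4·M_1 + 1·M_2 = 6(Δ_1 - Δ_0) = 36
  1·M_1 + 4·M_2 + 1·M_3 = 6(Δ_2 - Δ_1) = 90
  1·M_2 + 4·M_3 + 1·M_4 = 6(Δ_3 - Δ_2) = -162
Natural end conditions: M_0 = M_4 = 0.
Solving the tridiagonal system: M_0 = 0, M_1 = 9/28, M_2 = 243/7, M_3 = -1377/28, M_4 = 0.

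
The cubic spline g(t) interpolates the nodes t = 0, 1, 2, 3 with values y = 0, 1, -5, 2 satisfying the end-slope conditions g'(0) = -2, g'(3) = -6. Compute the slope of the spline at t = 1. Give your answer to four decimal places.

Write M_i for g''(x_i). With h_i = 1, 1, 1 and divided differences Δ_i = 1, -6, 7, the continuity of g' gives the tridiagonal system
  1·M_0 + 4·M_1 + 1·M_2 = 6(Δ_1 - Δ_0) = -42
  1·M_1 + 4·M_2 + 1·M_3 = 6(Δ_2 - Δ_1) = 78
Clamped end conditions give two more equations: 2h_0·M_0 + h_0·M_1 = 6(Δ_0 - g'(0)) = 18 and h_2·M_2 + 2h_2·M_3 = 6(g'(3) - Δ_2) = -78.
Hence M_0 = 332/15, M_1 = -394/15, M_2 = 614/15, M_3 = -892/15.
On [1, 2], g'(t) = b_1 + 2c_1·(t - 1) + 3d_1·(t - 1)² with b_1 = Δ_1 - h_1(2M_1 + M_2)/6 = -61/15, c_1 = M_1/2 = -197/15, d_1 = (M_2 - M_1)/(6h_1) = 56/5. So g'(1) = -61/15.

-4.0667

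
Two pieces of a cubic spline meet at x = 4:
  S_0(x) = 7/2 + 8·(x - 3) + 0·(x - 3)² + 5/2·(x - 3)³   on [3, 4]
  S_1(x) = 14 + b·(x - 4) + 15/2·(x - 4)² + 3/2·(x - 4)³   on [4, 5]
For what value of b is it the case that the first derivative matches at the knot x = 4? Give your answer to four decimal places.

15.5000

S_0'(x) = 8 + 0·(x - 3) + 15/2·(x - 3)², so S_0'(4) = 31/2. On the right, S_1'(4) = b, so b = 31/2.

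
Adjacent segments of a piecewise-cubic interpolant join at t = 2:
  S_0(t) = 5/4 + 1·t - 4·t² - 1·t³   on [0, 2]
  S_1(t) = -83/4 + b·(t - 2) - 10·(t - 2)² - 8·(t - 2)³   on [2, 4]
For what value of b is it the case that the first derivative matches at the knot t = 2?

-27

S_0'(t) = 1 - 8·t - 3·t², so S_0'(2) = -27. On the right, S_1'(2) = b, so b = -27.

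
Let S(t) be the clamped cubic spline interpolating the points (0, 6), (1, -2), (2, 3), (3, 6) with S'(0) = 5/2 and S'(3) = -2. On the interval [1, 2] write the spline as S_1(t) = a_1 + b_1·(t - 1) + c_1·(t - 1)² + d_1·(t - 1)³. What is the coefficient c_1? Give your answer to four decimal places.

16.9000

Let σ_i = S''(x_i). Step sizes h_i = 1, 1, 1; slopes of the chords Δ_i = (y_(i+1) - y_i)/h_i = -8, 5, 3.
  1·σ_0 + 4·σ_1 + 1·σ_2 = 6(Δ_1 - Δ_0) = 78
  1·σ_1 + 4·σ_2 + 1·σ_3 = 6(Δ_2 - Δ_1) = -12
Clamped end conditions give two more equations: 2h_0·σ_0 + h_0·σ_1 = 6(Δ_0 - S'(0)) = -63 and h_2·σ_2 + 2h_2·σ_3 = 6(S'(3) - Δ_2) = -30.
Hence σ_0 = -242/5, σ_1 = 169/5, σ_2 = -44/5, σ_3 = -53/5.
On [1, 2], with S_1(t) = a_1 + b_1·(t - 1) + c_1·(t - 1)² + d_1·(t - 1)³: c_1 = σ_1/2 = 169/10, d_1 = (σ_2 - σ_1)/(6h_1) = -71/10, b_1 = Δ_1 - h_1(2σ_1 + σ_2)/6 = -24/5.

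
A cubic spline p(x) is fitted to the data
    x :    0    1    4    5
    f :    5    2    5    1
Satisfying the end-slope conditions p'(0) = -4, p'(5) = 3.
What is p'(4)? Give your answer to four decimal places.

-5.1429

With m_i denoting the second derivative at x_i, h_i = 1, 3, 1, and Δ_i = (y_(i+1) − y_i)/h_i = -3, 1, -4:
  1·m_0 + 8·m_1 + 3·m_2 = 6(Δ_1 - Δ_0) = 24
  3·m_1 + 8·m_2 + 1·m_3 = 6(Δ_2 - Δ_1) = -30
Clamped end conditions give two more equations: 2h_0·m_0 + h_0·m_1 = 6(Δ_0 - p'(0)) = 6 and h_2·m_2 + 2h_2·m_3 = 6(p'(5) - Δ_2) = 42.
Forward elimination and back-substitution give m_0 = -2/7, m_1 = 46/7, m_2 = -66/7, m_3 = 180/7.
On [4, 5], p'(x) = b_2 + 2c_2·(x - 4) + 3d_2·(x - 4)² with b_2 = Δ_2 - h_2(2m_2 + m_3)/6 = -36/7, c_2 = m_2/2 = -33/7, d_2 = (m_3 - m_2)/(6h_2) = 41/7. So p'(4) = -36/7.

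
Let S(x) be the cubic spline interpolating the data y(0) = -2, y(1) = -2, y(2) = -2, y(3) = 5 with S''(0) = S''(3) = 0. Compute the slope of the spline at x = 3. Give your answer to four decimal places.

Write m_i for S''(x_i). With h_i = 1, 1, 1 and divided differences Δ_i = 0, 0, 7, the continuity of S' gives the tridiagonal system
  1·m_0 + 4·m_1 + 1·m_2 = 6(Δ_1 - Δ_0) = 0
  1·m_1 + 4·m_2 + 1·m_3 = 6(Δ_2 - Δ_1) = 42
Natural end conditions: m_0 = m_3 = 0.
Hence m_0 = 0, m_1 = -14/5, m_2 = 56/5, m_3 = 0.
On [2, 3], S'(x) = b_2 + 2c_2·(x - 2) + 3d_2·(x - 2)² with b_2 = Δ_2 - h_2(2m_2 + m_3)/6 = 49/15, c_2 = m_2/2 = 28/5, d_2 = (m_3 - m_2)/(6h_2) = -28/15. So S'(3) = 133/15.

8.8667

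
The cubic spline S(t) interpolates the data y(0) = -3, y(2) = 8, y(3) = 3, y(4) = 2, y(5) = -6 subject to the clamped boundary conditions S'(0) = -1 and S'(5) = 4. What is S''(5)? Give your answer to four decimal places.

Write M_i for S''(x_i). With h_i = 2, 1, 1, 1 and divided differences Δ_i = 11/2, -5, -1, -8, the continuity of S' gives the tridiagonal system
  2·M_0 + 6·M_1 + 1·M_2 = 6(Δ_1 - Δ_0) = -63
  1·M_1 + 4·M_2 + 1·M_3 = 6(Δ_2 - Δ_1) = 24
  1·M_2 + 4·M_3 + 1·M_4 = 6(Δ_3 - Δ_2) = -42
Clamped end conditions give two more equations: 2h_0·M_0 + h_0·M_1 = 6(Δ_0 - S'(0)) = 39 and h_3·M_3 + 2h_3·M_4 = 6(S'(5) - Δ_3) = 72.
Solving the tridiagonal system: M_0 = 3245/164, M_1 = -823/41, M_2 = 1465/82, M_3 = -1123/41, M_4 = 4075/82.

49.6951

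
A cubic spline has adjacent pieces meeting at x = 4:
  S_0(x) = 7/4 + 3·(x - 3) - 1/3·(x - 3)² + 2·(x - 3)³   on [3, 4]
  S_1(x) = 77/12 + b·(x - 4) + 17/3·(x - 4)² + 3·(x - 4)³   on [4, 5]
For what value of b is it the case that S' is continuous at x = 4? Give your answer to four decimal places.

S_0'(x) = 3 - 2/3·(x - 3) + 6·(x - 3)², so S_0'(4) = 25/3. On the right, S_1'(4) = b, so b = 25/3.

8.3333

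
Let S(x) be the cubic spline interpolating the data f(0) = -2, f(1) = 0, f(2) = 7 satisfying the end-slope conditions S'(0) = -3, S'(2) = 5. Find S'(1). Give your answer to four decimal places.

With σ_i denoting the second derivative at x_i, h_i = 1, 1, and Δ_i = (y_(i+1) − y_i)/h_i = 2, 7:
  1·σ_0 + 4·σ_1 + 1·σ_2 = 6(Δ_1 - Δ_0) = 30
Clamped end conditions give two more equations: 2h_0·σ_0 + h_0·σ_1 = 6(Δ_0 - S'(0)) = 30 and h_1·σ_1 + 2h_1·σ_2 = 6(S'(2) - Δ_1) = -12.
Solving the tridiagonal system: σ_0 = 23/2, σ_1 = 7, σ_2 = -19/2.
On [1, 2], S'(x) = b_1 + 2c_1·(x - 1) + 3d_1·(x - 1)² with b_1 = Δ_1 - h_1(2σ_1 + σ_2)/6 = 25/4, c_1 = σ_1/2 = 7/2, d_1 = (σ_2 - σ_1)/(6h_1) = -11/4. So S'(1) = 25/4.

6.2500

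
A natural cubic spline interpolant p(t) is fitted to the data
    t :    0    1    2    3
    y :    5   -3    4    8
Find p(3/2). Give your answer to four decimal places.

-0.4000

With M_i denoting the second derivative at x_i, h_i = 1, 1, 1, and Δ_i = (y_(i+1) − y_i)/h_i = -8, 7, 4:
  1·M_0 + 4·M_1 + 1·M_2 = 6(Δ_1 - Δ_0) = 90
  1·M_1 + 4·M_2 + 1·M_3 = 6(Δ_2 - Δ_1) = -18
Natural end conditions: M_0 = M_3 = 0.
Solving: M_0 = 0, M_1 = 126/5, M_2 = -54/5, M_3 = 0.
On [1, 2], p(t) = -3 + 2/5·(t - 1) + 63/5·(t - 1)² - 6·(t - 1)³.
With (t - 1) = 1/2: p(3/2) = -2/5.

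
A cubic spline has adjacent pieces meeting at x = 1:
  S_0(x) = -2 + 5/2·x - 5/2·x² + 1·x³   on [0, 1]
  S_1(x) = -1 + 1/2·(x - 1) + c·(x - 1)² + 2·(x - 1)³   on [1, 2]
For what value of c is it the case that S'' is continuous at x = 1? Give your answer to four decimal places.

S_0''(x) = -5 + 6·x, so S_0''(1) = 1. On the right, S_1''(1) = 2c, so c = 1/2.

0.5000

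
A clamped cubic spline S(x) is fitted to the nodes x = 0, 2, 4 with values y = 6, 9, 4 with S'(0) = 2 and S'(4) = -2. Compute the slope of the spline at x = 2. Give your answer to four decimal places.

Let m_i = S''(x_i). Step sizes h_i = 2, 2; slopes of the chords Δ_i = (y_(i+1) - y_i)/h_i = 3/2, -5/2.
  2·m_0 + 8·m_1 + 2·m_2 = 6(Δ_1 - Δ_0) = -24
Clamped end conditions give two more equations: 2h_0·m_0 + h_0·m_1 = 6(Δ_0 - S'(0)) = -3 and h_1·m_1 + 2h_1·m_2 = 6(S'(4) - Δ_1) = 3.
Solving: m_0 = 5/4, m_1 = -4, m_2 = 11/4.
On [2, 4], S'(x) = b_1 + 2c_1·(x - 2) + 3d_1·(x - 2)² with b_1 = Δ_1 - h_1(2m_1 + m_2)/6 = -3/4, c_1 = m_1/2 = -2, d_1 = (m_2 - m_1)/(6h_1) = 9/16. So S'(2) = -3/4.

-0.7500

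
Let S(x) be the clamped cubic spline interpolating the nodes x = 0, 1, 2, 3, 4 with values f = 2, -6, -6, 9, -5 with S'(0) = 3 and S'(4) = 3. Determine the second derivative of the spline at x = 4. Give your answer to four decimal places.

Put m_i = S'' at the i-th knot. Here h = (1, 1, 1, 1) and Δ = (-8, 0, 15, -14), so the interior equations h_(i-1)·m_(i-1) + 2(h_(i-1)+h_i)·m_i + h_i·m_(i+1) = 6(Δ_i − Δ_(i-1)) read
  1·m_0 + 4·m_1 + 1·m_2 = 6(Δ_1 - Δ_0) = 48
  1·m_1 + 4·m_2 + 1·m_3 = 6(Δ_2 - Δ_1) = 90
  1·m_2 + 4·m_3 + 1·m_4 = 6(Δ_3 - Δ_2) = -174
Clamped end conditions give two more equations: 2h_0·m_0 + h_0·m_1 = 6(Δ_0 - S'(0)) = -66 and h_3·m_3 + 2h_3·m_4 = 6(S'(4) - Δ_3) = 102.
Solving the tridiagonal system: m_0 = -1095/28, m_1 = 171/14, m_2 = 153/4, m_3 = -1053/14, m_4 = 2481/28.

88.6071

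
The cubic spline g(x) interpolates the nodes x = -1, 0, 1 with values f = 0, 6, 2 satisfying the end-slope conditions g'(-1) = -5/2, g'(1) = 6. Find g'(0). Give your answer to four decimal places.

With m_i denoting the second derivative at x_i, h_i = 1, 1, and Δ_i = (y_(i+1) − y_i)/h_i = 6, -4:
  1·m_0 + 4·m_1 + 1·m_2 = 6(Δ_1 - Δ_0) = -60
Clamped end conditions give two more equations: 2h_0·m_0 + h_0·m_1 = 6(Δ_0 - g'(-1)) = 51 and h_1·m_1 + 2h_1·m_2 = 6(g'(1) - Δ_1) = 60.
Solving: m_0 = 179/4, m_1 = -77/2, m_2 = 197/4.
On [0, 1], g'(x) = b_1 + 2c_1·x + 3d_1·x² with b_1 = Δ_1 - h_1(2m_1 + m_2)/6 = 5/8, c_1 = m_1/2 = -77/4, d_1 = (m_2 - m_1)/(6h_1) = 117/8. So g'(0) = 5/8.

0.6250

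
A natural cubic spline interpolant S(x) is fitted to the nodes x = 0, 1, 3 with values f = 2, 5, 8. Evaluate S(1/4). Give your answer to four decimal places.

2.8086

With M_i denoting the second derivative at x_i, h_i = 1, 2, and Δ_i = (y_(i+1) − y_i)/h_i = 3, 3/2:
  1·M_0 + 6·M_1 + 2·M_2 = 6(Δ_1 - Δ_0) = -9
Natural end conditions: M_0 = M_2 = 0.
Forward elimination and back-substitution give M_0 = 0, M_1 = -3/2, M_2 = 0.
On [0, 1], S(x) = 2 + 13/4·x + 0·x² - 1/4·x³.
With x = 1/4: S(1/4) = 719/256.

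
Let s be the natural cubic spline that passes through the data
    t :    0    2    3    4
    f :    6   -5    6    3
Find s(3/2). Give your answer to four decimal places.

Let m_i = s''(x_i). Step sizes h_i = 2, 1, 1; slopes of the chords Δ_i = (y_(i+1) - y_i)/h_i = -11/2, 11, -3.
  2·m_0 + 6·m_1 + 1·m_2 = 6(Δ_1 - Δ_0) = 99
  1·m_1 + 4·m_2 + 1·m_3 = 6(Δ_2 - Δ_1) = -84
Natural end conditions: m_0 = m_3 = 0.
Solving: m_0 = 0, m_1 = 480/23, m_2 = -603/23, m_3 = 0.
On [0, 2], s(t) = 6 - 573/46·t + 0·t² + 40/23·t³.
With t = 3/2: s(3/2) = -627/92.

-6.8152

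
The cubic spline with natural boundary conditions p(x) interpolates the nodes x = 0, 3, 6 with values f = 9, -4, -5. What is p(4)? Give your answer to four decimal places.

-5.4444

Write σ_i for p''(x_i). With h_i = 3, 3 and divided differences Δ_i = -13/3, -1/3, the continuity of p' gives the tridiagonal system
  3·σ_0 + 12·σ_1 + 3·σ_2 = 6(Δ_1 - Δ_0) = 24
Natural end conditions: σ_0 = σ_2 = 0.
Hence σ_0 = 0, σ_1 = 2, σ_2 = 0.
On [3, 6], p(x) = -4 - 7/3·(x - 3) + 1·(x - 3)² - 1/9·(x - 3)³.
With (x - 3) = 1: p(4) = -49/9.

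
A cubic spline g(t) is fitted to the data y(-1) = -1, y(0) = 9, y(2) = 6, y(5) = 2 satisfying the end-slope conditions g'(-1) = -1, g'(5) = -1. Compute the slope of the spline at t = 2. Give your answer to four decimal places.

-5.0789

Write m_i for g''(x_i). With h_i = 1, 2, 3 and divided differences Δ_i = 10, -3/2, -4/3, the continuity of g' gives the tridiagonal system
  1·m_0 + 6·m_1 + 2·m_2 = 6(Δ_1 - Δ_0) = -69
  2·m_1 + 10·m_2 + 3·m_3 = 6(Δ_2 - Δ_1) = 1
Clamped end conditions give two more equations: 2h_0·m_0 + h_0·m_1 = 6(Δ_0 - g'(-1)) = 66 and h_2·m_2 + 2h_2·m_3 = 6(g'(5) - Δ_2) = 2.
Solving: m_0 = 2459/57, m_1 = -1156/57, m_2 = 272/57, m_3 = -39/19.
On [2, 5], g'(t) = b_2 + 2c_2·(t - 2) + 3d_2·(t - 2)² with b_2 = Δ_2 - h_2(2m_2 + m_3)/6 = -193/38, c_2 = m_2/2 = 136/57, d_2 = (m_3 - m_2)/(6h_2) = -389/1026. So g'(2) = -193/38.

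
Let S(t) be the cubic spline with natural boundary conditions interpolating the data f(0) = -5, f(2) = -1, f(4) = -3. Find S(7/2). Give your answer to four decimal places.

Write σ_i for S''(x_i). With h_i = 2, 2 and divided differences Δ_i = 2, -1, the continuity of S' gives the tridiagonal system
  2·σ_0 + 8·σ_1 + 2·σ_2 = 6(Δ_1 - Δ_0) = -18
Natural end conditions: σ_0 = σ_2 = 0.
Hence σ_0 = 0, σ_1 = -9/4, σ_2 = 0.
On [2, 4], S(t) = -1 + 1/2·(t - 2) - 9/8·(t - 2)² + 3/16·(t - 2)³.
With (t - 2) = 3/2: S(7/2) = -275/128.

-2.1484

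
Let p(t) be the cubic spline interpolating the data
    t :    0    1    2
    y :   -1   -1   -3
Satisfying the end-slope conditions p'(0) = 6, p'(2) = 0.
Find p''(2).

6

With σ_i denoting the second derivative at x_i, h_i = 1, 1, and Δ_i = (y_(i+1) − y_i)/h_i = 0, -2:
  1·σ_0 + 4·σ_1 + 1·σ_2 = 6(Δ_1 - Δ_0) = -12
Clamped end conditions give two more equations: 2h_0·σ_0 + h_0·σ_1 = 6(Δ_0 - p'(0)) = -36 and h_1·σ_1 + 2h_1·σ_2 = 6(p'(2) - Δ_1) = 12.
Hence σ_0 = -18, σ_1 = 0, σ_2 = 6.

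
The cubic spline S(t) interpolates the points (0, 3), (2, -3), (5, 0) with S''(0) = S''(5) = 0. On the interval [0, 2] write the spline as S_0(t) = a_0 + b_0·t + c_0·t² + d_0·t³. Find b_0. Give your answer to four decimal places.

Let M_i = S''(x_i). Step sizes h_i = 2, 3; slopes of the chords Δ_i = (y_(i+1) - y_i)/h_i = -3, 1.
  2·M_0 + 10·M_1 + 3·M_2 = 6(Δ_1 - Δ_0) = 24
Natural end conditions: M_0 = M_2 = 0.
Hence M_0 = 0, M_1 = 12/5, M_2 = 0.
On [0, 2], with S_0(t) = a_0 + b_0·t + c_0·t² + d_0·t³: c_0 = M_0/2 = 0, d_0 = (M_1 - M_0)/(6h_0) = 1/5, b_0 = Δ_0 - h_0(2M_0 + M_1)/6 = -19/5.

-3.8000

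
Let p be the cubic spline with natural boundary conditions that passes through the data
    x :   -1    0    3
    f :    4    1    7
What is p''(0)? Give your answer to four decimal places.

3.7500

Write M_i for p''(x_i). With h_i = 1, 3 and divided differences Δ_i = -3, 2, the continuity of p' gives the tridiagonal system
  1·M_0 + 8·M_1 + 3·M_2 = 6(Δ_1 - Δ_0) = 30
Natural end conditions: M_0 = M_2 = 0.
Solving the tridiagonal system: M_0 = 0, M_1 = 15/4, M_2 = 0.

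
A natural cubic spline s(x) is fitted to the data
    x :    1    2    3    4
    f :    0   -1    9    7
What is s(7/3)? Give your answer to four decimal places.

Let m_i = s''(x_i). Step sizes h_i = 1, 1, 1; slopes of the chords Δ_i = (y_(i+1) - y_i)/h_i = -1, 10, -2.
  1·m_0 + 4·m_1 + 1·m_2 = 6(Δ_1 - Δ_0) = 66
  1·m_1 + 4·m_2 + 1·m_3 = 6(Δ_2 - Δ_1) = -72
Natural end conditions: m_0 = m_3 = 0.
Hence m_0 = 0, m_1 = 112/5, m_2 = -118/5, m_3 = 0.
On [2, 3], s(x) = -1 + 97/15·(x - 2) + 56/5·(x - 2)² - 23/3·(x - 2)³.
With (x - 2) = 1/3: s(7/3) = 857/405.

2.1160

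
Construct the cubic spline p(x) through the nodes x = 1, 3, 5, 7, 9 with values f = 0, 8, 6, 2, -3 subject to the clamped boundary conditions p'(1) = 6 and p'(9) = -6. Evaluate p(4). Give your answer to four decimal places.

With M_i denoting the second derivative at x_i, h_i = 2, 2, 2, 2, and Δ_i = (y_(i+1) − y_i)/h_i = 4, -1, -2, -5/2:
  2·M_0 + 8·M_1 + 2·M_2 = 6(Δ_1 - Δ_0) = -30
  2·M_1 + 8·M_2 + 2·M_3 = 6(Δ_2 - Δ_1) = -6
  2·M_2 + 8·M_3 + 2·M_4 = 6(Δ_3 - Δ_2) = -3
Clamped end conditions give two more equations: 2h_0·M_0 + h_0·M_1 = 6(Δ_0 - p'(1)) = -12 and h_3·M_3 + 2h_3·M_4 = 6(p'(9) - Δ_3) = -21.
Hence M_0 = -21/16, M_1 = -27/8, M_2 = -3/16, M_3 = 9/8, M_4 = -93/16.
On [3, 5], p(x) = 8 + 21/16·(x - 3) - 27/16·(x - 3)² + 17/64·(x - 3)³.
With (x - 3) = 1: p(4) = 505/64.

7.8906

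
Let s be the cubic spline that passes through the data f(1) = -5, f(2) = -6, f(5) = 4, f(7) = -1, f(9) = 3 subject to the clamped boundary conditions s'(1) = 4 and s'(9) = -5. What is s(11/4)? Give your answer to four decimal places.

With m_i denoting the second derivative at x_i, h_i = 1, 3, 2, 2, and Δ_i = (y_(i+1) − y_i)/h_i = -1, 10/3, -5/2, 2:
  1·m_0 + 8·m_1 + 3·m_2 = 6(Δ_1 - Δ_0) = 26
  3·m_1 + 10·m_2 + 2·m_3 = 6(Δ_2 - Δ_1) = -35
  2·m_2 + 8·m_3 + 2·m_4 = 6(Δ_3 - Δ_2) = 27
Clamped end conditions give two more equations: 2h_0·m_0 + h_0·m_1 = 6(Δ_0 - s'(1)) = -30 and h_3·m_3 + 2h_3·m_4 = 6(s'(9) - Δ_3) = -42.
Forward elimination and back-substitution give m_0 = -5563/288, m_1 = 1243/144, m_2 = -2279/288, m_3 = 1313/144, m_4 = -4337/288.
On [2, 5], s(x) = -6 - 773/576·(x - 2) + 1243/288·(x - 2)² - 4765/5184·(x - 2)³.
With (x - 2) = 3/4: s(11/4) = -20343/4096.

-4.9666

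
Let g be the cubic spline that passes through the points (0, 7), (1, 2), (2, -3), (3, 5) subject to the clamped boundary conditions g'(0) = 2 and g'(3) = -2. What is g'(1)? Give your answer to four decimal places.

-9.2667

Put σ_i = g'' at the i-th knot. Here h = (1, 1, 1) and Δ = (-5, -5, 8), so the interior equations h_(i-1)·σ_(i-1) + 2(h_(i-1)+h_i)·σ_i + h_i·σ_(i+1) = 6(Δ_i − Δ_(i-1)) read
  1·σ_0 + 4·σ_1 + 1·σ_2 = 6(Δ_1 - Δ_0) = 0
  1·σ_1 + 4·σ_2 + 1·σ_3 = 6(Δ_2 - Δ_1) = 78
Clamped end conditions give two more equations: 2h_0·σ_0 + h_0·σ_1 = 6(Δ_0 - g'(0)) = -42 and h_2·σ_2 + 2h_2·σ_3 = 6(g'(3) - Δ_2) = -60.
Solving the tridiagonal system: σ_0 = -292/15, σ_1 = -46/15, σ_2 = 476/15, σ_3 = -688/15.
On [1, 2], g'(x) = b_1 + 2c_1·(x - 1) + 3d_1·(x - 1)² with b_1 = Δ_1 - h_1(2σ_1 + σ_2)/6 = -139/15, c_1 = σ_1/2 = -23/15, d_1 = (σ_2 - σ_1)/(6h_1) = 29/5. So g'(1) = -139/15.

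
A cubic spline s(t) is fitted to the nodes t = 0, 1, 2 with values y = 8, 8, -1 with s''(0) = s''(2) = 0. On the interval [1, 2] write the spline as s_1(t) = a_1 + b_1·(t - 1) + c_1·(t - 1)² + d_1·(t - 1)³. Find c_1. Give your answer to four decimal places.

With M_i denoting the second derivative at x_i, h_i = 1, 1, and Δ_i = (y_(i+1) − y_i)/h_i = 0, -9:
  1·M_0 + 4·M_1 + 1·M_2 = 6(Δ_1 - Δ_0) = -54
Natural end conditions: M_0 = M_2 = 0.
Forward elimination and back-substitution give M_0 = 0, M_1 = -27/2, M_2 = 0.
On [1, 2], with s_1(t) = a_1 + b_1·(t - 1) + c_1·(t - 1)² + d_1·(t - 1)³: c_1 = M_1/2 = -27/4, d_1 = (M_2 - M_1)/(6h_1) = 9/4, b_1 = Δ_1 - h_1(2M_1 + M_2)/6 = -9/2.

-6.7500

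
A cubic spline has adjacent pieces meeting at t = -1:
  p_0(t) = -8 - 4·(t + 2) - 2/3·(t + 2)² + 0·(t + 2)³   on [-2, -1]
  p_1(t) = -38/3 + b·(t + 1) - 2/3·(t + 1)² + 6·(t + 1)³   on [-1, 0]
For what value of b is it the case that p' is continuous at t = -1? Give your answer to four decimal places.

p_0'(t) = -4 - 4/3·(t + 2) + 0·(t + 2)², so p_0'(-1) = -16/3. On the right, p_1'(-1) = b, so b = -16/3.

-5.3333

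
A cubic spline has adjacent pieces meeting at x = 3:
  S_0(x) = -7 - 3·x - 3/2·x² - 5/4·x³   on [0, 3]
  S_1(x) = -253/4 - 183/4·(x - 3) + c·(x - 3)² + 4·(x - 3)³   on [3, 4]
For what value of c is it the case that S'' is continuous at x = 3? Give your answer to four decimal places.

S_0''(x) = -3 - 15/2·x, so S_0''(3) = -51/2. On the right, S_1''(3) = 2c, so c = -51/4.

-12.7500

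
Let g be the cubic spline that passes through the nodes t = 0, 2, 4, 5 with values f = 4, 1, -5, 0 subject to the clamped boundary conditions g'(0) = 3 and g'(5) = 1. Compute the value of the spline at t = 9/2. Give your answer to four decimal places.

Write M_i for g''(x_i). With h_i = 2, 2, 1 and divided differences Δ_i = -3/2, -3, 5, the continuity of g' gives the tridiagonal system
  2·M_0 + 8·M_1 + 2·M_2 = 6(Δ_1 - Δ_0) = -9
  2·M_1 + 6·M_2 + 1·M_3 = 6(Δ_2 - Δ_1) = 48
Clamped end conditions give two more equations: 2h_0·M_0 + h_0·M_1 = 6(Δ_0 - g'(0)) = -27 and h_2·M_2 + 2h_2·M_3 = 6(g'(5) - Δ_2) = -24.
Solving the tridiagonal system: M_0 = -247/46, M_1 = -127/46, M_2 = 274/23, M_3 = -413/23.
On [4, 5], g(t) = -5 + 185/46·(t - 4) + 137/23·(t - 4)² - 229/46·(t - 4)³.
With (t - 4) = 1/2: g(9/2) = -781/368.

-2.1223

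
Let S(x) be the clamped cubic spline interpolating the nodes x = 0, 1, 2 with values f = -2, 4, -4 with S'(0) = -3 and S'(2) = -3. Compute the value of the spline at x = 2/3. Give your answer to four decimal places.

2.2222

Write m_i for S''(x_i). With h_i = 1, 1 and divided differences Δ_i = 6, -8, the continuity of S' gives the tridiagonal system
  1·m_0 + 4·m_1 + 1·m_2 = 6(Δ_1 - Δ_0) = -84
Clamped end conditions give two more equations: 2h_0·m_0 + h_0·m_1 = 6(Δ_0 - S'(0)) = 54 and h_1·m_1 + 2h_1·m_2 = 6(S'(2) - Δ_1) = 30.
Forward elimination and back-substitution give m_0 = 48, m_1 = -42, m_2 = 36.
On [0, 1], S(x) = -2 - 3·x + 24·x² - 15·x³.
With x = 2/3: S(2/3) = 20/9.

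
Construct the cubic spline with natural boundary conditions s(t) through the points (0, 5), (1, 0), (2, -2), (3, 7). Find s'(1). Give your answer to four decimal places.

Let σ_i = s''(x_i). Step sizes h_i = 1, 1, 1; slopes of the chords Δ_i = (y_(i+1) - y_i)/h_i = -5, -2, 9.
  1·σ_0 + 4·σ_1 + 1·σ_2 = 6(Δ_1 - Δ_0) = 18
  1·σ_1 + 4·σ_2 + 1·σ_3 = 6(Δ_2 - Δ_1) = 66
Natural end conditions: σ_0 = σ_3 = 0.
Forward elimination and back-substitution give σ_0 = 0, σ_1 = 2/5, σ_2 = 82/5, σ_3 = 0.
On [1, 2], s'(t) = b_1 + 2c_1·(t - 1) + 3d_1·(t - 1)² with b_1 = Δ_1 - h_1(2σ_1 + σ_2)/6 = -73/15, c_1 = σ_1/2 = 1/5, d_1 = (σ_2 - σ_1)/(6h_1) = 8/3. So s'(1) = -73/15.

-4.8667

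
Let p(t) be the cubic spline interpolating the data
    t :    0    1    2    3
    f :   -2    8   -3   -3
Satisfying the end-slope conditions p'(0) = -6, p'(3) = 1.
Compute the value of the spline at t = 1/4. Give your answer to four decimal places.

Write σ_i for p''(x_i). With h_i = 1, 1, 1 and divided differences Δ_i = 10, -11, 0, the continuity of p' gives the tridiagonal system
  1·σ_0 + 4·σ_1 + 1·σ_2 = 6(Δ_1 - Δ_0) = -126
  1·σ_1 + 4·σ_2 + 1·σ_3 = 6(Δ_2 - Δ_1) = 66
Clamped end conditions give two more equations: 2h_0·σ_0 + h_0·σ_1 = 6(Δ_0 - p'(0)) = 96 and h_2·σ_2 + 2h_2·σ_3 = 6(p'(3) - Δ_2) = 6.
Forward elimination and back-substitution give σ_0 = 1168/15, σ_1 = -896/15, σ_2 = 526/15, σ_3 = -218/15.
On [0, 1], p(t) = -2 - 6·t + 584/15·t² - 344/15·t³.
With t = 1/4: p(1/4) = -57/40.

-1.4250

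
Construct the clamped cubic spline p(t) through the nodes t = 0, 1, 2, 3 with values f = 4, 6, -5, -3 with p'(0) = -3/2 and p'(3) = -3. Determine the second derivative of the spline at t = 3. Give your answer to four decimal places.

Let σ_i = p''(x_i). Step sizes h_i = 1, 1, 1; slopes of the chords Δ_i = (y_(i+1) - y_i)/h_i = 2, -11, 2.
  1·σ_0 + 4·σ_1 + 1·σ_2 = 6(Δ_1 - Δ_0) = -78
  1·σ_1 + 4·σ_2 + 1·σ_3 = 6(Δ_2 - Δ_1) = 78
Clamped end conditions give two more equations: 2h_0·σ_0 + h_0·σ_1 = 6(Δ_0 - p'(0)) = 21 and h_2·σ_2 + 2h_2·σ_3 = 6(p'(3) - Δ_2) = -30.
Forward elimination and back-substitution give σ_0 = 142/5, σ_1 = -179/5, σ_2 = 184/5, σ_3 = -167/5.

-33.4000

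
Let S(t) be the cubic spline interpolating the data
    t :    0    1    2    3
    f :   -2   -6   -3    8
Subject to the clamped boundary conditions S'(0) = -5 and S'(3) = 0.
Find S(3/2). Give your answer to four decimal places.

With m_i denoting the second derivative at x_i, h_i = 1, 1, 1, and Δ_i = (y_(i+1) − y_i)/h_i = -4, 3, 11:
  1·m_0 + 4·m_1 + 1·m_2 = 6(Δ_1 - Δ_0) = 42
  1·m_1 + 4·m_2 + 1·m_3 = 6(Δ_2 - Δ_1) = 48
Clamped end conditions give two more equations: 2h_0·m_0 + h_0·m_1 = 6(Δ_0 - S'(0)) = 6 and h_2·m_2 + 2h_2·m_3 = 6(S'(3) - Δ_2) = -66.
Forward elimination and back-substitution give m_0 = 8/15, m_1 = 74/15, m_2 = 326/15, m_3 = -658/15.
On [1, 2], S(t) = -6 - 34/15·(t - 1) + 37/15·(t - 1)² + 14/5·(t - 1)³.
With (t - 1) = 1/2: S(3/2) = -37/6.

-6.1667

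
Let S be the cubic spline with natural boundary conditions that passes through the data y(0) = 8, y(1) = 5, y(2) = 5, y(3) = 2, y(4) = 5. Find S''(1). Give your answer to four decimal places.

Put σ_i = S'' at the i-th knot. Here h = (1, 1, 1, 1) and Δ = (-3, 0, -3, 3), so the interior equations h_(i-1)·σ_(i-1) + 2(h_(i-1)+h_i)·σ_i + h_i·σ_(i+1) = 6(Δ_i − Δ_(i-1)) read
  1·σ_0 + 4·σ_1 + 1·σ_2 = 6(Δ_1 - Δ_0) = 18
  1·σ_1 + 4·σ_2 + 1·σ_3 = 6(Δ_2 - Δ_1) = -18
  1·σ_2 + 4·σ_3 + 1·σ_4 = 6(Δ_3 - Δ_2) = 36
Natural end conditions: σ_0 = σ_4 = 0.
Solving the tridiagonal system: σ_0 = 0, σ_1 = 27/4, σ_2 = -9, σ_3 = 45/4, σ_4 = 0.

6.7500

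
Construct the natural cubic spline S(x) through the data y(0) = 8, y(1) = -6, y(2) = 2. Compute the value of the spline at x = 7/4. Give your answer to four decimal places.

-1.2891

Put σ_i = S'' at the i-th knot. Here h = (1, 1) and Δ = (-14, 8), so the interior equations h_(i-1)·σ_(i-1) + 2(h_(i-1)+h_i)·σ_i + h_i·σ_(i+1) = 6(Δ_i − Δ_(i-1)) read
  1·σ_0 + 4·σ_1 + 1·σ_2 = 6(Δ_1 - Δ_0) = 132
Natural end conditions: σ_0 = σ_2 = 0.
Solving: σ_0 = 0, σ_1 = 33, σ_2 = 0.
On [1, 2], S(x) = -6 - 3·(x - 1) + 33/2·(x - 1)² - 11/2·(x - 1)³.
With (x - 1) = 3/4: S(7/4) = -165/128.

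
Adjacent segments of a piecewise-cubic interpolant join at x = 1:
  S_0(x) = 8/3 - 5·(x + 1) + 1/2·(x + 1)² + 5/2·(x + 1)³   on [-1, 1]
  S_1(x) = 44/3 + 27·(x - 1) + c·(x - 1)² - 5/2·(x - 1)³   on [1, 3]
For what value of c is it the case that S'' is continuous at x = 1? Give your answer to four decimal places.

S_0''(x) = 1 + 15·(x + 1), so S_0''(1) = 31. On the right, S_1''(1) = 2c, so c = 31/2.

15.5000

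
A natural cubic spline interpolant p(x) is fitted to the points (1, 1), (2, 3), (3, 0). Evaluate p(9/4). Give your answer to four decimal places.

2.6602

With m_i denoting the second derivative at x_i, h_i = 1, 1, and Δ_i = (y_(i+1) − y_i)/h_i = 2, -3:
  1·m_0 + 4·m_1 + 1·m_2 = 6(Δ_1 - Δ_0) = -30
Natural end conditions: m_0 = m_2 = 0.
Forward elimination and back-substitution give m_0 = 0, m_1 = -15/2, m_2 = 0.
On [2, 3], p(x) = 3 - 1/2·(x - 2) - 15/4·(x - 2)² + 5/4·(x - 2)³.
With (x - 2) = 1/4: p(9/4) = 681/256.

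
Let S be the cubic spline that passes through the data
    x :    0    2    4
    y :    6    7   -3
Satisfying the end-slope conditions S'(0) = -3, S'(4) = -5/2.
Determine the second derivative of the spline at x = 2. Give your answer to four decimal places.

Write M_i for S''(x_i). With h_i = 2, 2 and divided differences Δ_i = 1/2, -5, the continuity of S' gives the tridiagonal system
  2·M_0 + 8·M_1 + 2·M_2 = 6(Δ_1 - Δ_0) = -33
Clamped end conditions give two more equations: 2h_0·M_0 + h_0·M_1 = 6(Δ_0 - S'(0)) = 21 and h_1·M_1 + 2h_1·M_2 = 6(S'(4) - Δ_1) = 15.
Solving: M_0 = 19/2, M_1 = -17/2, M_2 = 8.

-8.5000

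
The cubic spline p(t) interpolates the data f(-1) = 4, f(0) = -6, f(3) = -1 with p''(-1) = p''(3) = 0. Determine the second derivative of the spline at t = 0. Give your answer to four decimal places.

Let M_i = p''(x_i). Step sizes h_i = 1, 3; slopes of the chords Δ_i = (y_(i+1) - y_i)/h_i = -10, 5/3.
  1·M_0 + 8·M_1 + 3·M_2 = 6(Δ_1 - Δ_0) = 70
Natural end conditions: M_0 = M_2 = 0.
Solving: M_0 = 0, M_1 = 35/4, M_2 = 0.

8.7500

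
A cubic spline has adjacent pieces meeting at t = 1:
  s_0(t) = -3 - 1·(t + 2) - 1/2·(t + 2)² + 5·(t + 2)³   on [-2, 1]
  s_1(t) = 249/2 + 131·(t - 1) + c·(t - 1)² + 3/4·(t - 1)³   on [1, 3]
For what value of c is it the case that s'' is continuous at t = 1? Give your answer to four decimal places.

s_0''(t) = -1 + 30·(t + 2), so s_0''(1) = 89. On the right, s_1''(1) = 2c, so c = 89/2.

44.5000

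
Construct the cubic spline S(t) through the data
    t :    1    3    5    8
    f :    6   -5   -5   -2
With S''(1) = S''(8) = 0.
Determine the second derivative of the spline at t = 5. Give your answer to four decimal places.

Write m_i for S''(x_i). With h_i = 2, 2, 3 and divided differences Δ_i = -11/2, 0, 1, the continuity of S' gives the tridiagonal system
  2·m_0 + 8·m_1 + 2·m_2 = 6(Δ_1 - Δ_0) = 33
  2·m_1 + 10·m_2 + 3·m_3 = 6(Δ_2 - Δ_1) = 6
Natural end conditions: m_0 = m_3 = 0.
Solving the tridiagonal system: m_0 = 0, m_1 = 159/38, m_2 = -9/38, m_3 = 0.

-0.2368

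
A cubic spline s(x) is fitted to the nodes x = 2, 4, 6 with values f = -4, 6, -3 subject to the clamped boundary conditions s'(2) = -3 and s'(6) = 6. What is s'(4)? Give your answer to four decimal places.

-0.3750

With M_i denoting the second derivative at x_i, h_i = 2, 2, and Δ_i = (y_(i+1) − y_i)/h_i = 5, -9/2:
  2·M_0 + 8·M_1 + 2·M_2 = 6(Δ_1 - Δ_0) = -57
Clamped end conditions give two more equations: 2h_0·M_0 + h_0·M_1 = 6(Δ_0 - s'(2)) = 48 and h_1·M_1 + 2h_1·M_2 = 6(s'(6) - Δ_1) = 63.
Solving: M_0 = 171/8, M_1 = -75/4, M_2 = 201/8.
On [4, 6], s'(x) = b_1 + 2c_1·(x - 4) + 3d_1·(x - 4)² with b_1 = Δ_1 - h_1(2M_1 + M_2)/6 = -3/8, c_1 = M_1/2 = -75/8, d_1 = (M_2 - M_1)/(6h_1) = 117/32. So s'(4) = -3/8.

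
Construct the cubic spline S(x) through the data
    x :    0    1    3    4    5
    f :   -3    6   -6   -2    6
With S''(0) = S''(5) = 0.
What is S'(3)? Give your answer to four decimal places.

With M_i denoting the second derivative at x_i, h_i = 1, 2, 1, 1, and Δ_i = (y_(i+1) − y_i)/h_i = 9, -6, 4, 8:
  1·M_0 + 6·M_1 + 2·M_2 = 6(Δ_1 - Δ_0) = -90
  2·M_1 + 6·M_2 + 1·M_3 = 6(Δ_2 - Δ_1) = 60
  1·M_2 + 4·M_3 + 1·M_4 = 6(Δ_3 - Δ_2) = 24
Natural end conditions: M_0 = M_4 = 0.
Solving the tridiagonal system: M_0 = 0, M_1 = -1251/61, M_2 = 1008/61, M_3 = 114/61, M_4 = 0.
On [3, 4], S'(x) = b_2 + 2c_2·(x - 3) + 3d_2·(x - 3)² with b_2 = Δ_2 - h_2(2M_2 + M_3)/6 = -111/61, c_2 = M_2/2 = 504/61, d_2 = (M_3 - M_2)/(6h_2) = -149/61. So S'(3) = -111/61.

-1.8197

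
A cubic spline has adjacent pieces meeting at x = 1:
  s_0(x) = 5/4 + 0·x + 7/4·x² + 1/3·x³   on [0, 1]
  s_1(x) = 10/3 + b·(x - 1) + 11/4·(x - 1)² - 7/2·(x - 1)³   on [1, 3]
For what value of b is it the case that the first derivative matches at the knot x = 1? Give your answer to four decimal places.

4.5000

s_0'(x) = 0 + 7/2·x + 1·x², so s_0'(1) = 9/2. On the right, s_1'(1) = b, so b = 9/2.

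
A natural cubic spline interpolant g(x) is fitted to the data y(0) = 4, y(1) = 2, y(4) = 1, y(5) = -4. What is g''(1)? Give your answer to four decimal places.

With m_i denoting the second derivative at x_i, h_i = 1, 3, 1, and Δ_i = (y_(i+1) − y_i)/h_i = -2, -1/3, -5:
  1·m_0 + 8·m_1 + 3·m_2 = 6(Δ_1 - Δ_0) = 10
  3·m_1 + 8·m_2 + 1·m_3 = 6(Δ_2 - Δ_1) = -28
Natural end conditions: m_0 = m_3 = 0.
Solving: m_0 = 0, m_1 = 164/55, m_2 = -254/55, m_3 = 0.

2.9818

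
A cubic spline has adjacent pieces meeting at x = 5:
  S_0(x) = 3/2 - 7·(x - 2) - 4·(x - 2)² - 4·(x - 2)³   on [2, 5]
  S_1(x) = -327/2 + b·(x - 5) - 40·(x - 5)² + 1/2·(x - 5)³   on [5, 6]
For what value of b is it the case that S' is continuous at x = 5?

S_0'(x) = -7 - 8·(x - 2) - 12·(x - 2)², so S_0'(5) = -139. On the right, S_1'(5) = b, so b = -139.

-139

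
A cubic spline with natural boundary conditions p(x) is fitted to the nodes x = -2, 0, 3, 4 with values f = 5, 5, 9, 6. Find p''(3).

Let σ_i = p''(x_i). Step sizes h_i = 2, 3, 1; slopes of the chords Δ_i = (y_(i+1) - y_i)/h_i = 0, 4/3, -3.
  2·σ_0 + 10·σ_1 + 3·σ_2 = 6(Δ_1 - Δ_0) = 8
  3·σ_1 + 8·σ_2 + 1·σ_3 = 6(Δ_2 - Δ_1) = -26
Natural end conditions: σ_0 = σ_3 = 0.
Forward elimination and back-substitution give σ_0 = 0, σ_1 = 2, σ_2 = -4, σ_3 = 0.

-4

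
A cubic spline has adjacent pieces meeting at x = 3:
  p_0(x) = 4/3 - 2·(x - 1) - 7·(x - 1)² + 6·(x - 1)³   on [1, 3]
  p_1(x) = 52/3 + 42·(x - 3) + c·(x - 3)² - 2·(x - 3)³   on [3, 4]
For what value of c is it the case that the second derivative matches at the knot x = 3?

29

p_0''(x) = -14 + 36·(x - 1), so p_0''(3) = 58. On the right, p_1''(3) = 2c, so c = 29.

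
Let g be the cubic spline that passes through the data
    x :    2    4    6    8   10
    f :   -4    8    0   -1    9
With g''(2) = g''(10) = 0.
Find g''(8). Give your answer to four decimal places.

Put m_i = g'' at the i-th knot. Here h = (2, 2, 2, 2) and Δ = (6, -4, -1/2, 5), so the interior equations h_(i-1)·m_(i-1) + 2(h_(i-1)+h_i)·m_i + h_i·m_(i+1) = 6(Δ_i − Δ_(i-1)) read
  2·m_0 + 8·m_1 + 2·m_2 = 6(Δ_1 - Δ_0) = -60
  2·m_1 + 8·m_2 + 2·m_3 = 6(Δ_2 - Δ_1) = 21
  2·m_2 + 8·m_3 + 2·m_4 = 6(Δ_3 - Δ_2) = 33
Natural end conditions: m_0 = m_4 = 0.
Hence m_0 = 0, m_1 = -951/112, m_2 = 111/28, m_3 = 351/112, m_4 = 0.

3.1339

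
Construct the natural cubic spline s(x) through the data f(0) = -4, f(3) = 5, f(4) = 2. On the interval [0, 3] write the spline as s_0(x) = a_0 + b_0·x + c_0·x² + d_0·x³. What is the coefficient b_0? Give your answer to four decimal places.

With M_i denoting the second derivative at x_i, h_i = 3, 1, and Δ_i = (y_(i+1) − y_i)/h_i = 3, -3:
  3·M_0 + 8·M_1 + 1·M_2 = 6(Δ_1 - Δ_0) = -36
Natural end conditions: M_0 = M_2 = 0.
Hence M_0 = 0, M_1 = -9/2, M_2 = 0.
On [0, 3], with s_0(x) = a_0 + b_0·x + c_0·x² + d_0·x³: c_0 = M_0/2 = 0, d_0 = (M_1 - M_0)/(6h_0) = -1/4, b_0 = Δ_0 - h_0(2M_0 + M_1)/6 = 21/4.

5.2500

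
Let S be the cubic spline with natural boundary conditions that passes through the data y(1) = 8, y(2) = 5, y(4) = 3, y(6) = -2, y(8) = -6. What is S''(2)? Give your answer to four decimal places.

Write σ_i for S''(x_i). With h_i = 1, 2, 2, 2 and divided differences Δ_i = -3, -1, -5/2, -2, the continuity of S' gives the tridiagonal system
  1·σ_0 + 6·σ_1 + 2·σ_2 = 6(Δ_1 - Δ_0) = 12
  2·σ_1 + 8·σ_2 + 2·σ_3 = 6(Δ_2 - Δ_1) = -9
  2·σ_2 + 8·σ_3 + 2·σ_4 = 6(Δ_3 - Δ_2) = 3
Natural end conditions: σ_0 = σ_4 = 0.
Solving the tridiagonal system: σ_0 = 0, σ_1 = 219/82, σ_2 = -165/82, σ_3 = 36/41, σ_4 = 0.

2.6707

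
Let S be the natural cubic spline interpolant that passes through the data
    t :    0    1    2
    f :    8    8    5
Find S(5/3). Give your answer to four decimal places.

Let M_i = S''(x_i). Step sizes h_i = 1, 1; slopes of the chords Δ_i = (y_(i+1) - y_i)/h_i = 0, -3.
  1·M_0 + 4·M_1 + 1·M_2 = 6(Δ_1 - Δ_0) = -18
Natural end conditions: M_0 = M_2 = 0.
Forward elimination and back-substitution give M_0 = 0, M_1 = -9/2, M_2 = 0.
On [1, 2], S(t) = 8 - 3/2·(t - 1) - 9/4·(t - 1)² + 3/4·(t - 1)³.
With (t - 1) = 2/3: S(5/3) = 56/9.

6.2222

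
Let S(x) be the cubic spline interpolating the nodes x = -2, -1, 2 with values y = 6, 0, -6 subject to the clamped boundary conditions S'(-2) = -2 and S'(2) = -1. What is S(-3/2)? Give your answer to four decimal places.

3.5781

With M_i denoting the second derivative at x_i, h_i = 1, 3, and Δ_i = (y_(i+1) − y_i)/h_i = -6, -2:
  1·M_0 + 8·M_1 + 3·M_2 = 6(Δ_1 - Δ_0) = 24
Clamped end conditions give two more equations: 2h_0·M_0 + h_0·M_1 = 6(Δ_0 - S'(-2)) = -24 and h_1·M_1 + 2h_1·M_2 = 6(S'(2) - Δ_1) = 6.
Solving the tridiagonal system: M_0 = -59/4, M_1 = 11/2, M_2 = -7/4.
On [-2, -1], S(x) = 6 - 2·(x + 2) - 59/8·(x + 2)² + 27/8·(x + 2)³.
With (x + 2) = 1/2: S(-3/2) = 229/64.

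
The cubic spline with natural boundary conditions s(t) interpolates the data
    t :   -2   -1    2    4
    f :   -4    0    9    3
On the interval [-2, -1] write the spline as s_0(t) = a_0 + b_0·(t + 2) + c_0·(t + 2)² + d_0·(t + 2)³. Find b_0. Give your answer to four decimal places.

3.8873

Write m_i for s''(x_i). With h_i = 1, 3, 2 and divided differences Δ_i = 4, 3, -3, the continuity of s' gives the tridiagonal system
  1·m_0 + 8·m_1 + 3·m_2 = 6(Δ_1 - Δ_0) = -6
  3·m_1 + 10·m_2 + 2·m_3 = 6(Δ_2 - Δ_1) = -36
Natural end conditions: m_0 = m_3 = 0.
Hence m_0 = 0, m_1 = 48/71, m_2 = -270/71, m_3 = 0.
On [-2, -1], with s_0(t) = a_0 + b_0·(t + 2) + c_0·(t + 2)² + d_0·(t + 2)³: c_0 = m_0/2 = 0, d_0 = (m_1 - m_0)/(6h_0) = 8/71, b_0 = Δ_0 - h_0(2m_0 + m_1)/6 = 276/71.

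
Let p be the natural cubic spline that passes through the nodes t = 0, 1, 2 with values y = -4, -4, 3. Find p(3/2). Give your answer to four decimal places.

-1.1563

Write M_i for p''(x_i). With h_i = 1, 1 and divided differences Δ_i = 0, 7, the continuity of p' gives the tridiagonal system
  1·M_0 + 4·M_1 + 1·M_2 = 6(Δ_1 - Δ_0) = 42
Natural end conditions: M_0 = M_2 = 0.
Solving the tridiagonal system: M_0 = 0, M_1 = 21/2, M_2 = 0.
On [1, 2], p(t) = -4 + 7/2·(t - 1) + 21/4·(t - 1)² - 7/4·(t - 1)³.
With (t - 1) = 1/2: p(3/2) = -37/32.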